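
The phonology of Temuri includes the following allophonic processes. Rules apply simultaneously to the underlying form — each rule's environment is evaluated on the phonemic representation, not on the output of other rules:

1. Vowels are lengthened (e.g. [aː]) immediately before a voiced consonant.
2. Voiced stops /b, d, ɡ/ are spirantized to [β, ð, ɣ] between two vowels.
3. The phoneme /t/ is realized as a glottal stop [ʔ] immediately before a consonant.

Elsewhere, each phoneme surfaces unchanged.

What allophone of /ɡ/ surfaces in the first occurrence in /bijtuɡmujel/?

[ɡ]

/ɡ/ (between /u/ and /m/): rule 2 targets it, but not between two vowels → unchanged [ɡ].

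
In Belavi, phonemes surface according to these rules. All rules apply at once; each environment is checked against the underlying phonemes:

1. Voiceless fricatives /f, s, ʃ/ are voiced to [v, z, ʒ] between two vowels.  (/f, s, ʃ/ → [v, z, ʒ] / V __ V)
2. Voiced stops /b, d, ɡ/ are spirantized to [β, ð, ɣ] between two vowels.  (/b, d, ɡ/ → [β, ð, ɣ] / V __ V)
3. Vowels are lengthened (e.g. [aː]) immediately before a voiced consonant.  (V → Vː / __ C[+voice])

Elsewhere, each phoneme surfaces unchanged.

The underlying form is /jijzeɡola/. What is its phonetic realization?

/j/ — not in any rule's target class → [j].
/i/ meets the environment for rule 3 (before a voiced consonant) → [iː].
/j/ — not in any rule's target class → [j].
/z/ (between /j/ and /e/): no rule targets it → [z].
/e/ (between /z/ and /ɡ/) occurs before a voiced consonant → [eː] by rule 3.
/ɡ/ meets the environment for rule 2 (between two vowels) → [ɣ].
/o/ (between /ɡ/ and /l/): before a voiced consonant, so rule 3 applies → [oː].
/l/ — not in any rule's target class → [l].
/a/ — word-final; rule 3 does not apply here → [a].

[jiːjzeːɣoːla]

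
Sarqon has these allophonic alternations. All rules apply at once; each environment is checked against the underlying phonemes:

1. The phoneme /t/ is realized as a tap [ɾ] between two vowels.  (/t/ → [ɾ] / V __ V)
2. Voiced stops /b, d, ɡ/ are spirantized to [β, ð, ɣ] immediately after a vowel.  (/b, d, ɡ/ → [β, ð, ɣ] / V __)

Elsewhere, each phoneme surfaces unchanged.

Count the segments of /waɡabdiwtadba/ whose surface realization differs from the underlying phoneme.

Segments that undergo a rule: /ɡ/ → [ɣ] (rule 2); /b/ → [β] (rule 2); /d/ → [ð] (rule 2).
All other segments surface unchanged.

3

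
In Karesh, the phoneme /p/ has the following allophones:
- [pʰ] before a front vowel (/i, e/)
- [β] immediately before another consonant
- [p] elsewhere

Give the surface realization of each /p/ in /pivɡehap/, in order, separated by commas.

[pʰ], [p]

Occurrence 1 (position 1): before a front vowel (/i, e/) → [pʰ].
Occurrence 2 (position 8): no conditioning environment matches → elsewhere allophone [p].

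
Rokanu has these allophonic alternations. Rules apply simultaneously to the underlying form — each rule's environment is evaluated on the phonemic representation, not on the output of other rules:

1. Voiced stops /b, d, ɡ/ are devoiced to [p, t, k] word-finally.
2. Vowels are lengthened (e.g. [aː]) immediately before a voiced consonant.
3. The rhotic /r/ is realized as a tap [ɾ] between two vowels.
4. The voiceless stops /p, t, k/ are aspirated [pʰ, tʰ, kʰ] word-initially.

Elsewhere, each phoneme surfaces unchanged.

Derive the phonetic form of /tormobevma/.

/t/ (word-initial) occurs word-initially → [tʰ] by rule 4.
Rule 2 applies to /o/ (between /t/ and /r/: before a voiced consonant) → [oː].
/r/ (between /o/ and /m/): rule 3 targets it, but not between two vowels → unchanged [r].
/m/ — not in any rule's target class → [m].
/o/ — between /m/ and /b/, before a voiced consonant — surfaces as [oː] (rule 2).
/b/ (between /o/ and /e/) fails the environment for rule 1, so it stays [b].
/e/ — between /b/ and /v/, before a voiced consonant — surfaces as [eː] (rule 2).
/v/ (between /e/ and /m/) is unaffected → [v].
/m/ (between /v/ and /a/): no rule targets it → [m].
/a/ (word-final) fails the environment for rule 2, so it stays [a].

[tʰoːrmoːbeːvma]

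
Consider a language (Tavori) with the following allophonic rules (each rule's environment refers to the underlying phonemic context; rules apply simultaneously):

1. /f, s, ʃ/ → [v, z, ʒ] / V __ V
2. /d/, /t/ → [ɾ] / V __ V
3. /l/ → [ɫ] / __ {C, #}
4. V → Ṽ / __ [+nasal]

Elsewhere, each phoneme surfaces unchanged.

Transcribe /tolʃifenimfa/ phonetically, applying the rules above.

[toɫʃivẽnĩmfa]

/t/ (word-initial) is in the target of rule 2 but the environment (between two vowels) is not met → [t].
/o/ (between /t/ and /l/): rule 4 targets it, but not before a nasal consonant → unchanged [o].
Rule 3 applies to /l/ (between /o/ and /ʃ/: word-finally or immediately before a consonant) → [ɫ].
/ʃ/ — between /l/ and /i/; rule 1 does not apply here → [ʃ].
/i/ (between /ʃ/ and /f/) is in the target of rule 4 but the environment (before a nasal consonant) is not met → [i].
Rule 1 applies to /f/ (between /i/ and /e/: between two vowels) → [v].
/e/ (between /f/ and /n/): before a nasal consonant, so rule 4 applies → [ẽ].
/n/ (between /e/ and /i/): no rule targets it → [n].
/i/ (between /n/ and /m/): before a nasal consonant, so rule 4 applies → [ĩ].
/m/ (between /i/ and /f/): no rule targets it → [m].
/f/ — between /m/ and /a/; rule 1 does not apply here → [f].
/a/ — word-final; rule 4 does not apply here → [a].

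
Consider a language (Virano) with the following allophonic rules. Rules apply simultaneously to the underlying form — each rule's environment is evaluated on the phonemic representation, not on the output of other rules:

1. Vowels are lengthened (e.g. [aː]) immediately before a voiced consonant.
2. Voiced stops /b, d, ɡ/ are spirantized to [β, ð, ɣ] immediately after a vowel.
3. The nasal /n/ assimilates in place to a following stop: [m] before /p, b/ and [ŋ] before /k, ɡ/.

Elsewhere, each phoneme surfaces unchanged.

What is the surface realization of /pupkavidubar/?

[pupkaːviːðuːβaːr]

/p/ (word-initial) is unaffected → [p].
/u/ (between /p/ and /p/) is in the target of rule 1 but the environment (before a voiced consonant) is not met → [u].
/p/ — not in any rule's target class → [p].
/k/ (between /p/ and /a/): no rule targets it → [k].
/a/ — between /k/ and /v/, before a voiced consonant — surfaces as [aː] (rule 1).
/v/ — not in any rule's target class → [v].
Rule 1 applies to /i/ (between /v/ and /d/: before a voiced consonant) → [iː].
Rule 2 applies to /d/ (between /i/ and /u/: immediately after a vowel) → [ð].
/u/ — between /d/ and /b/, before a voiced consonant — surfaces as [uː] (rule 1).
/b/ meets the environment for rule 2 (immediately after a vowel) → [β].
/a/ (between /b/ and /r/) occurs before a voiced consonant → [aː] by rule 1.
/r/ — not in any rule's target class → [r].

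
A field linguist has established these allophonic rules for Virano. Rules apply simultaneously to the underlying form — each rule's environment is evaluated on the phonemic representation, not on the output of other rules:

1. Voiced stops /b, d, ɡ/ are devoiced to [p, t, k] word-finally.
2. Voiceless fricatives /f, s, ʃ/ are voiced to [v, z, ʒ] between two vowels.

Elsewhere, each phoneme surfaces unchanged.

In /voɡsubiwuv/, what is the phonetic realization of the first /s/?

/s/ (between /ɡ/ and /u/): rule 2 targets it, but not between two vowels → unchanged [s].

[s]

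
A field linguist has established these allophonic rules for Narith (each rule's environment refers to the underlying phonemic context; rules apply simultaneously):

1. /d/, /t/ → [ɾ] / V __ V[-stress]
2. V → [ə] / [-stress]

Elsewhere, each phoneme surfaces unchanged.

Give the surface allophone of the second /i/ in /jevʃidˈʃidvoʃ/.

/i/ (between /ʃ/ and /d/): rule 2 targets it, but not in an unstressed syllable → unchanged [i].

[i]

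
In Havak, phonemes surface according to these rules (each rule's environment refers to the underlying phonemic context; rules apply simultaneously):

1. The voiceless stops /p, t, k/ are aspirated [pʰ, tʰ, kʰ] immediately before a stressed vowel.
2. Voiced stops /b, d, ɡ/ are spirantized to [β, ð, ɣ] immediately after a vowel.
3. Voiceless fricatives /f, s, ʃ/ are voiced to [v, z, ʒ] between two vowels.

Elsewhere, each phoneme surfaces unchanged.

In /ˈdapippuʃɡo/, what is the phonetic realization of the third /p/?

[p]

/p/ — between /p/ and /u/; rule 1 does not apply here → [p].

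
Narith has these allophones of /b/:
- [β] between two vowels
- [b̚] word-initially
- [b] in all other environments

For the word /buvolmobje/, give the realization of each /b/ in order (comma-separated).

[b̚], [b]

Occurrence 1 (position 1): word-initially → [b̚].
Occurrence 2 (position 8): no conditioning environment matches → elsewhere allophone [b].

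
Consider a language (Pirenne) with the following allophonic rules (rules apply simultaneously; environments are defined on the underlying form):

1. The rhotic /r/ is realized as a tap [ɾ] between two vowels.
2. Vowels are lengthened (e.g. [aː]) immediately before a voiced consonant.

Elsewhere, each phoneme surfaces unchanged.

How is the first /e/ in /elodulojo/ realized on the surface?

/e/ (word-initial) occurs before a voiced consonant → [eː] by rule 2.

[eː]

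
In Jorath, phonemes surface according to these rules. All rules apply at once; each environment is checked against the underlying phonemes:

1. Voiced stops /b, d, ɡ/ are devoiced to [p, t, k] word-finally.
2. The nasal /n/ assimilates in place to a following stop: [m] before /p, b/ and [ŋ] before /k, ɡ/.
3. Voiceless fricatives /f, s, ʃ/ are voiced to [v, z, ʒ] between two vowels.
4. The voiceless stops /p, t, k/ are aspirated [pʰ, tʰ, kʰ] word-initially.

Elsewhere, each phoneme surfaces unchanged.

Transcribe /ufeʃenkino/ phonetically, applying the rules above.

[uveʒeŋkino]

/u/ (word-initial): no rule targets it → [u].
/f/ (between /u/ and /e/) occurs between two vowels → [v] by rule 3.
/e/ stays [e].
/ʃ/ — between /e/ and /e/, between two vowels — surfaces as [ʒ] (rule 3).
/e/ stays [e].
Rule 2 applies to /n/ (between /e/ and /k/: before a labial or velar stop) → [ŋ].
/k/ (between /n/ and /i/) fails the environment for rule 4, so it stays [k].
/i/ — not in any rule's target class → [i].
/n/ (between /i/ and /o/) fails the environment for rule 2, so it stays [n].
/o/ (word-final) is unaffected → [o].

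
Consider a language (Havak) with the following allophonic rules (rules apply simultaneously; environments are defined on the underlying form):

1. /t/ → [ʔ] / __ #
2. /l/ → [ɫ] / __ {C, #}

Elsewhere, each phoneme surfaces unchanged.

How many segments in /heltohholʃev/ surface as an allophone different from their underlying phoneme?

Segments that undergo a rule: /l/ → [ɫ] (rule 2); /l/ → [ɫ] (rule 2).
All other segments surface unchanged.

2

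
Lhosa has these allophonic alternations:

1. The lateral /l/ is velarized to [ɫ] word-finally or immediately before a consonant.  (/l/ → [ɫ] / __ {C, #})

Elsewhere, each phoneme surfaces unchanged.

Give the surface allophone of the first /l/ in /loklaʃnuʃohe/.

/l/ (word-initial) fails the environment for rule 1, so it stays [l].

[l]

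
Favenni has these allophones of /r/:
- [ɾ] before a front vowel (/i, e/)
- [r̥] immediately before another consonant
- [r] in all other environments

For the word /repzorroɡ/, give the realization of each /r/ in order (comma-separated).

[ɾ], [r̥], [r]

Occurrence 1 (position 1): before a front vowel (/i, e/) → [ɾ].
Occurrence 2 (position 6): immediately before another consonant → [r̥].
Occurrence 3 (position 7): no conditioning environment matches → elsewhere allophone [r].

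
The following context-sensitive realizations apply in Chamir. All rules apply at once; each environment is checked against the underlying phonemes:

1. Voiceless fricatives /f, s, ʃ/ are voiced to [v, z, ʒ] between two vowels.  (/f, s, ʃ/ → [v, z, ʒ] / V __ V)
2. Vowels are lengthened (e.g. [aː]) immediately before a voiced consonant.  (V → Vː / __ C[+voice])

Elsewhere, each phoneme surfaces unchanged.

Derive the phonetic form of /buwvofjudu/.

[buːwvofjuːdu]

/b/ (word-initial) is unaffected → [b].
/u/ (between /b/ and /w/): before a voiced consonant, so rule 2 applies → [uː].
/w/ stays [w].
/v/ — not in any rule's target class → [v].
/o/ — between /v/ and /f/; rule 2 does not apply here → [o].
/f/ (between /o/ and /j/) is in the target of rule 1 but the environment (between two vowels) is not met → [f].
/j/ — not in any rule's target class → [j].
/u/ meets the environment for rule 2 (before a voiced consonant) → [uː].
/d/ (between /u/ and /u/) is unaffected → [d].
/u/ (word-final) is in the target of rule 2 but the environment (before a voiced consonant) is not met → [u].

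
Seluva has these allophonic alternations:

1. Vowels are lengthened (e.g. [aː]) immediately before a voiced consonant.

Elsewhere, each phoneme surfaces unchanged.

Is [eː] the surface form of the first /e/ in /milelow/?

Yes

/e/ (between /l/ and /l/) occurs before a voiced consonant → [eː] by rule 1.
The actual realization is [eː], which matches [eː].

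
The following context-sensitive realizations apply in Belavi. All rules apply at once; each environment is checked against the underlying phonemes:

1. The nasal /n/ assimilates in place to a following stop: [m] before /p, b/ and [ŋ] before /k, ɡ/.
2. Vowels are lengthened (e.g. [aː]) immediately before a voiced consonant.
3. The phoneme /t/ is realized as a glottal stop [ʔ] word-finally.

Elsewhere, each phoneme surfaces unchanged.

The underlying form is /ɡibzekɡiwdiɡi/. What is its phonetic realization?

/ɡ/ (word-initial) is unaffected → [ɡ].
/i/ (between /ɡ/ and /b/) occurs before a voiced consonant → [iː] by rule 2.
/b/ (between /i/ and /z/): no rule targets it → [b].
/z/ stays [z].
/e/ (between /z/ and /k/): rule 2 targets it, but not before a voiced consonant → unchanged [e].
/k/ stays [k].
/ɡ/ — not in any rule's target class → [ɡ].
/i/ meets the environment for rule 2 (before a voiced consonant) → [iː].
/w/ (between /i/ and /d/) is unaffected → [w].
/d/ (between /w/ and /i/): no rule targets it → [d].
/i/ — between /d/ and /ɡ/, before a voiced consonant — surfaces as [iː] (rule 2).
/ɡ/ — not in any rule's target class → [ɡ].
/i/ (word-final) is in the target of rule 2 but the environment (before a voiced consonant) is not met → [i].

[ɡiːbzekɡiːwdiːɡi]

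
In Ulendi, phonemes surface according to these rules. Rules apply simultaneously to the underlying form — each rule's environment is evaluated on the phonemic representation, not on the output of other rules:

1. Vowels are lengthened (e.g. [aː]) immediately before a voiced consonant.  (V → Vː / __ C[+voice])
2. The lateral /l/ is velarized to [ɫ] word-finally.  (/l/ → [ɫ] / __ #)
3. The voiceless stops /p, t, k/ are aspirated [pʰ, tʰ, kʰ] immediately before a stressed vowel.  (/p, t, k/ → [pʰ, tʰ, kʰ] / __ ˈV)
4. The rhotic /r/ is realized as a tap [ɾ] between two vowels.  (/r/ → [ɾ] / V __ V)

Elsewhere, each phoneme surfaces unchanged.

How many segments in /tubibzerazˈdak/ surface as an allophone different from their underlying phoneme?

5

Segments that undergo a rule: /u/ → [uː] (rule 1); /i/ → [iː] (rule 1); /e/ → [eː] (rule 1); /r/ → [ɾ] (rule 4); /a/ → [aː] (rule 1).
All other segments surface unchanged.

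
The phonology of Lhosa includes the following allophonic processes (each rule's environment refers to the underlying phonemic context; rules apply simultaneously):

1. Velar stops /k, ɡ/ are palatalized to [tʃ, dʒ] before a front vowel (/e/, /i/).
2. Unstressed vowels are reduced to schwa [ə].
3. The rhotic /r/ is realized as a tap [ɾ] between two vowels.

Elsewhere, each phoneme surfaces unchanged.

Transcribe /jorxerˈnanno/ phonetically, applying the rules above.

[jərxərˈnannə]

/j/ stays [j].
/o/ meets the environment for rule 2 (in an unstressed syllable) → [ə].
/r/ (between /o/ and /x/): rule 3 targets it, but not between two vowels → unchanged [r].
/x/ stays [x].
Rule 2 applies to /e/ (between /x/ and /r/: in an unstressed syllable) → [ə].
/r/ (between /e/ and /n/) is in the target of rule 3 but the environment (between two vowels) is not met → [r].
/n/ (between /r/ and /a/): no rule targets it → [n].
/a/ (between /n/ and /n/): rule 2 targets it, but not in an unstressed syllable → unchanged [a].
/n/ (between /a/ and /n/): no rule targets it → [n].
/n/ (between /n/ and /o/): no rule targets it → [n].
/o/ — word-final, in an unstressed syllable — surfaces as [ə] (rule 2).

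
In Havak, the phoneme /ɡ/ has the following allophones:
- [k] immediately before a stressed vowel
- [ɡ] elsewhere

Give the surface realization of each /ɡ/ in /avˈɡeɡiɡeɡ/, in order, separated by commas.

[k], [ɡ], [ɡ], [ɡ]

Occurrence 1 (position 3): immediately before a stressed vowel → [k].
Occurrence 2 (position 5): no conditioning environment matches → elsewhere allophone [ɡ].
Occurrence 3 (position 7): no conditioning environment matches → elsewhere allophone [ɡ].
Occurrence 4 (position 9): no conditioning environment matches → elsewhere allophone [ɡ].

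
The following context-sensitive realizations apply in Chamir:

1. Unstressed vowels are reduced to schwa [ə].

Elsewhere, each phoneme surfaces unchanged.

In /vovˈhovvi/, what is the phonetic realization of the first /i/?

Rule 1 applies to /i/ (word-final: in an unstressed syllable) → [ə].

[ə]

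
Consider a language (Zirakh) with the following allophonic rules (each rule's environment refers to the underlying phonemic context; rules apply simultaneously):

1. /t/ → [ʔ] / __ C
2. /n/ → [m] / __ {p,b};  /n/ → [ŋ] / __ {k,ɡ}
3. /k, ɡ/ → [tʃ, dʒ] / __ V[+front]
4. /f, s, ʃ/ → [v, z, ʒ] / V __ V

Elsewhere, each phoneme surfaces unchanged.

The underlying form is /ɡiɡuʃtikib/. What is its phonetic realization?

[dʒiɡuʃtitʃib]

/ɡ/ (word-initial): before a front vowel, so rule 3 applies → [dʒ].
/i/ stays [i].
/ɡ/ — between /i/ and /u/; rule 3 does not apply here → [ɡ].
/u/ — not in any rule's target class → [u].
/ʃ/ — between /u/ and /t/; rule 4 does not apply here → [ʃ].
/t/ (between /ʃ/ and /i/): rule 1 targets it, but not immediately before a consonant → unchanged [t].
/i/ (between /t/ and /k/): no rule targets it → [i].
/k/ (between /i/ and /i/) occurs before a front vowel → [tʃ] by rule 3.
/i/ (between /k/ and /b/) is unaffected → [i].
/b/ (word-final): no rule targets it → [b].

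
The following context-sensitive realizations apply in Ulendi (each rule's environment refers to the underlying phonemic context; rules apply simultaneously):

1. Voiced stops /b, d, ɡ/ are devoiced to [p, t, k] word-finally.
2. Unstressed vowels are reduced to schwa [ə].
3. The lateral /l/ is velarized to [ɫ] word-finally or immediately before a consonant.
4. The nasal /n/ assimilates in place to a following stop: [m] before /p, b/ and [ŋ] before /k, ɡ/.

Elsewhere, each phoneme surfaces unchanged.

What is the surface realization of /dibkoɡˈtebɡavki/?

[dəbkəɡˈtebɡəvkə]

/d/ — word-initial; rule 1 does not apply here → [d].
/i/ (between /d/ and /b/) occurs in an unstressed syllable → [ə] by rule 2.
/b/ — between /i/ and /k/; rule 1 does not apply here → [b].
/k/ (between /b/ and /o/): no rule targets it → [k].
/o/ meets the environment for rule 2 (in an unstressed syllable) → [ə].
/ɡ/ — between /o/ and /t/; rule 1 does not apply here → [ɡ].
/t/ (between /ɡ/ and /e/): no rule targets it → [t].
/e/ (between /t/ and /b/) is in the target of rule 2 but the environment (in an unstressed syllable) is not met → [e].
/b/ (between /e/ and /ɡ/) is in the target of rule 1 but the environment (word-finally) is not met → [b].
/ɡ/ — between /b/ and /a/; rule 1 does not apply here → [ɡ].
/a/ meets the environment for rule 2 (in an unstressed syllable) → [ə].
/v/ (between /a/ and /k/): no rule targets it → [v].
/k/ (between /v/ and /i/) is unaffected → [k].
/i/ meets the environment for rule 2 (in an unstressed syllable) → [ə].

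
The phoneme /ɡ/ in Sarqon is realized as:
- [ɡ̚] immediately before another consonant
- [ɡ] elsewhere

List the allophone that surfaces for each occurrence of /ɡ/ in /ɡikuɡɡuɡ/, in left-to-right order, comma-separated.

[ɡ], [ɡ̚], [ɡ], [ɡ]

Occurrence 1 (position 1): no conditioning environment matches → elsewhere allophone [ɡ].
Occurrence 2 (position 5): immediately before another consonant → [ɡ̚].
Occurrence 3 (position 6): no conditioning environment matches → elsewhere allophone [ɡ].
Occurrence 4 (position 8): no conditioning environment matches → elsewhere allophone [ɡ].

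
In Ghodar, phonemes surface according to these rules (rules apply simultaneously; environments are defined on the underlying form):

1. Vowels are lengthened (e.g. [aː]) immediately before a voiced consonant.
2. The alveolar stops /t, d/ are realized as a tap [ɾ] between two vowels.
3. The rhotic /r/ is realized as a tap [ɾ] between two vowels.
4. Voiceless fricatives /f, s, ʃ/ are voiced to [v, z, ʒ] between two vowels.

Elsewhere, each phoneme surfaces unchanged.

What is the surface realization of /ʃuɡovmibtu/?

[ʃuːɡoːvmiːbtu]

/ʃ/ (word-initial) fails the environment for rule 4, so it stays [ʃ].
/u/ — between /ʃ/ and /ɡ/, before a voiced consonant — surfaces as [uː] (rule 1).
/ɡ/ — not in any rule's target class → [ɡ].
/o/ meets the environment for rule 1 (before a voiced consonant) → [oː].
/v/ — not in any rule's target class → [v].
/m/ (between /v/ and /i/) is unaffected → [m].
/i/ (between /m/ and /b/) occurs before a voiced consonant → [iː] by rule 1.
/b/ (between /i/ and /t/) is unaffected → [b].
/t/ — between /b/ and /u/; rule 2 does not apply here → [t].
/u/ (word-final) fails the environment for rule 1, so it stays [u].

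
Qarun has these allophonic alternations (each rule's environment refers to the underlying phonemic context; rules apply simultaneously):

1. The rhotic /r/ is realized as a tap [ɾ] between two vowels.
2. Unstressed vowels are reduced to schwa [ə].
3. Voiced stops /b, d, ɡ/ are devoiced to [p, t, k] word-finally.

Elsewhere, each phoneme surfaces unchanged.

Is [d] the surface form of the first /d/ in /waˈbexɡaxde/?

Yes

/d/ — between /x/ and /e/; rule 3 does not apply here → [d].
The actual realization is [d], which matches [d].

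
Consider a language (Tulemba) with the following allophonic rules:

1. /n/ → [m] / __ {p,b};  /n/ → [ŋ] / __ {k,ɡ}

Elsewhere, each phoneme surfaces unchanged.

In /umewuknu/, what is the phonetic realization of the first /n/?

[n]

/n/ — between /k/ and /u/; rule 1 does not apply here → [n].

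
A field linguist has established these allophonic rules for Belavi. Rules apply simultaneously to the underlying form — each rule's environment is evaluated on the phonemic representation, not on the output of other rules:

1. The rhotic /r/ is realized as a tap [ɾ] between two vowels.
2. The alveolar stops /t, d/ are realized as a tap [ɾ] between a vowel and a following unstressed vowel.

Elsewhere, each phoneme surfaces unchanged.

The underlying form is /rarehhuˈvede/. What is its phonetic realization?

[raɾehhuˈveɾe]

/r/ — word-initial; rule 1 does not apply here → [r].
/a/ — not in any rule's target class → [a].
/r/ — between /a/ and /e/, between two vowels — surfaces as [ɾ] (rule 1).
/e/ — not in any rule's target class → [e].
/h/ stays [h].
/h/ (between /h/ and /u/) is unaffected → [h].
/u/ (between /h/ and /v/): no rule targets it → [u].
/v/ stays [v].
/e/ (between /v/ and /d/) is unaffected → [e].
/d/ (between /e/ and /e/) occurs between a vowel and a following unstressed vowel → [ɾ] by rule 2.
/e/ (word-final): no rule targets it → [e].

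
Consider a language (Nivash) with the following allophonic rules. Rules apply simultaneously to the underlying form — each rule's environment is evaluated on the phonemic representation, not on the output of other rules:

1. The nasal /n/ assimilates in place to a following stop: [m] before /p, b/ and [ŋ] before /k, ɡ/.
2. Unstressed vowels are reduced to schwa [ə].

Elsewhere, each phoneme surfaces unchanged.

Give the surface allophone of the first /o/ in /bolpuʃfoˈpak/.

[ə]

Rule 2 applies to /o/ (between /b/ and /l/: in an unstressed syllable) → [ə].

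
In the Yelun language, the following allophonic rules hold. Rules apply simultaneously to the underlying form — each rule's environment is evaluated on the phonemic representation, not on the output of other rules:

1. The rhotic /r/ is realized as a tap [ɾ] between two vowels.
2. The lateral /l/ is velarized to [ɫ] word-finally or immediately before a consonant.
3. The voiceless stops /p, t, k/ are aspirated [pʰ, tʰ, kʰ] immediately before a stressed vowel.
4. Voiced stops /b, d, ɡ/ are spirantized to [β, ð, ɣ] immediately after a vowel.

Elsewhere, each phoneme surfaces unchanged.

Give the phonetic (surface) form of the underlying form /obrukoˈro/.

[oβrukoˈɾo]

/o/ stays [o].
/b/ (between /o/ and /r/): immediately after a vowel, so rule 4 applies → [β].
/r/ (between /b/ and /u/): rule 1 targets it, but not between two vowels → unchanged [r].
/u/ stays [u].
/k/ (between /u/ and /o/): rule 3 targets it, but not immediately before a stressed vowel → unchanged [k].
/o/ — not in any rule's target class → [o].
/r/ (between /o/ and /o/) occurs between two vowels → [ɾ] by rule 1.
/o/ (word-final) is unaffected → [o].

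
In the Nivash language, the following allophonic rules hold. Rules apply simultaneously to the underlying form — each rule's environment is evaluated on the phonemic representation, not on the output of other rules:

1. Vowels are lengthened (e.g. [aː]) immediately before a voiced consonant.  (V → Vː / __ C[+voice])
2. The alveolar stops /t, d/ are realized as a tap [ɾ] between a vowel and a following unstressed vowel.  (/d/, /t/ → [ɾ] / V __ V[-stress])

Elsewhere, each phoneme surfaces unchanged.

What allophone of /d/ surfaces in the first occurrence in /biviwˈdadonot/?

[d]

/d/ (between /w/ and /a/): rule 2 targets it, but not between a vowel and a following unstressed vowel → unchanged [d].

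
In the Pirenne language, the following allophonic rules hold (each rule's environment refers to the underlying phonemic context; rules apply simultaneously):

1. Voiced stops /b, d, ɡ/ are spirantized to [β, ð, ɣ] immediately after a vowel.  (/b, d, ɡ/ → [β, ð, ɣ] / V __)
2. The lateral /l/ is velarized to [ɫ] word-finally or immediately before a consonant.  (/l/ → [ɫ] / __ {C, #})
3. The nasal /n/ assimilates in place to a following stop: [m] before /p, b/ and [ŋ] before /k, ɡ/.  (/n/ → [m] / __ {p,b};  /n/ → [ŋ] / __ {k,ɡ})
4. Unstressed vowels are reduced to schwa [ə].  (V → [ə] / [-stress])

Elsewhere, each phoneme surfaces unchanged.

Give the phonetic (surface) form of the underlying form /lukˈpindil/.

[ləkˈpindəɫ]

/l/ — word-initial; rule 2 does not apply here → [l].
/u/ meets the environment for rule 4 (in an unstressed syllable) → [ə].
/k/ (between /u/ and /p/): no rule targets it → [k].
/p/ stays [p].
/i/ (between /p/ and /n/) fails the environment for rule 4, so it stays [i].
/n/ (between /i/ and /d/): rule 3 targets it, but not before a labial or velar stop → unchanged [n].
/d/ (between /n/ and /i/) fails the environment for rule 1, so it stays [d].
/i/ — between /d/ and /l/, in an unstressed syllable — surfaces as [ə] (rule 4).
/l/ (word-final) occurs word-finally or immediately before a consonant → [ɫ] by rule 2.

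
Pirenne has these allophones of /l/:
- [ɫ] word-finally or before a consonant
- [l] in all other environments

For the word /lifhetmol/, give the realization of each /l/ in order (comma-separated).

[l], [ɫ]

Occurrence 1 (position 1): no conditioning environment matches → elsewhere allophone [l].
Occurrence 2 (position 9): word-finally or before a consonant → [ɫ].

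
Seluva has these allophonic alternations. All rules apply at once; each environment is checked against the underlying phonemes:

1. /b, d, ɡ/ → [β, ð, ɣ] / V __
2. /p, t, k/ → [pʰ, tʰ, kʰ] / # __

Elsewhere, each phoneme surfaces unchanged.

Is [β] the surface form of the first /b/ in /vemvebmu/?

Yes

Rule 1 applies to /b/ (between /e/ and /m/: immediately after a vowel) → [β].
The actual realization is [β], which matches [β].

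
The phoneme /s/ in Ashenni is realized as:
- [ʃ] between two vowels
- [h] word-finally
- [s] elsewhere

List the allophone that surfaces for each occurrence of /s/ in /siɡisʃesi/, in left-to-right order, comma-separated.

Occurrence 1 (position 1): no conditioning environment matches → elsewhere allophone [s].
Occurrence 2 (position 5): no conditioning environment matches → elsewhere allophone [s].
Occurrence 3 (position 8): between two vowels → [ʃ].

[s], [s], [ʃ]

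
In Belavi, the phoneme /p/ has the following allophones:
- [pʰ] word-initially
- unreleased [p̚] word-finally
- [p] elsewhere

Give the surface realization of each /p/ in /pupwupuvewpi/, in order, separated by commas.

[pʰ], [p], [p], [p]

Occurrence 1 (position 1): word-initially → [pʰ].
Occurrence 2 (position 3): no conditioning environment matches → elsewhere allophone [p].
Occurrence 3 (position 6): no conditioning environment matches → elsewhere allophone [p].
Occurrence 4 (position 11): no conditioning environment matches → elsewhere allophone [p].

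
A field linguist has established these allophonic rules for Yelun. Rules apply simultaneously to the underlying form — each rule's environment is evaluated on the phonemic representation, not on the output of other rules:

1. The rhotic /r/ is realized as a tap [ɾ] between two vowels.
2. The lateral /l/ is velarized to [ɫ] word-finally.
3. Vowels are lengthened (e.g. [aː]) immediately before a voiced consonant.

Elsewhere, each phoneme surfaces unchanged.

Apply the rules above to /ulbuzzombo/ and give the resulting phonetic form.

/u/ (word-initial): before a voiced consonant, so rule 3 applies → [uː].
/l/ (between /u/ and /b/) fails the environment for rule 2, so it stays [l].
/b/ (between /l/ and /u/): no rule targets it → [b].
/u/ (between /b/ and /z/) occurs before a voiced consonant → [uː] by rule 3.
/z/ — not in any rule's target class → [z].
/z/ — not in any rule's target class → [z].
Rule 3 applies to /o/ (between /z/ and /m/: before a voiced consonant) → [oː].
/m/ stays [m].
/b/ stays [b].
/o/ — word-final; rule 3 does not apply here → [o].

[uːlbuːzzoːmbo]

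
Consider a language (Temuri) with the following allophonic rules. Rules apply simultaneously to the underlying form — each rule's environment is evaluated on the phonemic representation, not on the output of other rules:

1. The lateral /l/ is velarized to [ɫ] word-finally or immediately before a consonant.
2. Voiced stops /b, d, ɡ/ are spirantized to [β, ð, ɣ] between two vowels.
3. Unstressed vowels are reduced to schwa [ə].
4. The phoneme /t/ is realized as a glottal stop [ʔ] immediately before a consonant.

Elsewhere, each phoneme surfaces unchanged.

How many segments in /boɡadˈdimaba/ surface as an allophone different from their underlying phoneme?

6

Segments that undergo a rule: /o/ → [ə] (rule 3); /ɡ/ → [ɣ] (rule 2); /a/ → [ə] (rule 3); /a/ → [ə] (rule 3); /b/ → [β] (rule 2); /a/ → [ə] (rule 3).
All other segments surface unchanged.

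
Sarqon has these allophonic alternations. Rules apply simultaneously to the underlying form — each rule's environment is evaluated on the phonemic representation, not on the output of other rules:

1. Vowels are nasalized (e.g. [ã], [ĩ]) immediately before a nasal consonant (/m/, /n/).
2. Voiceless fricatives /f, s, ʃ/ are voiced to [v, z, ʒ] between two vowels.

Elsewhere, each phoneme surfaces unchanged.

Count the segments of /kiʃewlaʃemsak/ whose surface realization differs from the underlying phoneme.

Segments that undergo a rule: /ʃ/ → [ʒ] (rule 2); /ʃ/ → [ʒ] (rule 2); /e/ → [ẽ] (rule 1).
All other segments surface unchanged.

3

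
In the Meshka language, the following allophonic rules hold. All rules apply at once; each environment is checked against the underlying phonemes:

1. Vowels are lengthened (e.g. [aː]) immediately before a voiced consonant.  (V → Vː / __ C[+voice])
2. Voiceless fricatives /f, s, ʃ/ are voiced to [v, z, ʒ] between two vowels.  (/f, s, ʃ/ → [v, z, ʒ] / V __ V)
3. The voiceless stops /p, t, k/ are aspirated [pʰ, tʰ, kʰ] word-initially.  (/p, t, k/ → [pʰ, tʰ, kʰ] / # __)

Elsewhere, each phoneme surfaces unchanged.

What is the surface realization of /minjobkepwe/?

[miːnjoːbkepwe]

/m/ — not in any rule's target class → [m].
/i/ — between /m/ and /n/, before a voiced consonant — surfaces as [iː] (rule 1).
/n/ — not in any rule's target class → [n].
/j/ — not in any rule's target class → [j].
/o/ meets the environment for rule 1 (before a voiced consonant) → [oː].
/b/ (between /o/ and /k/): no rule targets it → [b].
/k/ (between /b/ and /e/) is in the target of rule 3 but the environment (word-initially) is not met → [k].
/e/ (between /k/ and /p/): rule 1 targets it, but not before a voiced consonant → unchanged [e].
/p/ — between /e/ and /w/; rule 3 does not apply here → [p].
/w/ (between /p/ and /e/) is unaffected → [w].
/e/ (word-final) is in the target of rule 1 but the environment (before a voiced consonant) is not met → [e].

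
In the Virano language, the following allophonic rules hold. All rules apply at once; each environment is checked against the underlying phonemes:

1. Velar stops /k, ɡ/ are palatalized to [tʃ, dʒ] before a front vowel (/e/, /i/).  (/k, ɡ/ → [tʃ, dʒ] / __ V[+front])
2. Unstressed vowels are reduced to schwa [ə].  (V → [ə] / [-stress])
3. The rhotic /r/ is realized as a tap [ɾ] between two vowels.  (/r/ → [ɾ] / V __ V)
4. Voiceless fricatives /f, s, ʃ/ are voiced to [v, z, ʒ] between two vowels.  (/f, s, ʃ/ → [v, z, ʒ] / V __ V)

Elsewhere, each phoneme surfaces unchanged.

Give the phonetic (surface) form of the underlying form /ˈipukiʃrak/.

/i/ (word-initial) is in the target of rule 2 but the environment (in an unstressed syllable) is not met → [i].
/u/ (between /p/ and /k/) occurs in an unstressed syllable → [ə] by rule 2.
Rule 1 applies to /k/ (between /u/ and /i/: before a front vowel) → [tʃ].
/i/ (between /k/ and /ʃ/) occurs in an unstressed syllable → [ə] by rule 2.
/ʃ/ (between /i/ and /r/) is in the target of rule 4 but the environment (between two vowels) is not met → [ʃ].
/r/ — between /ʃ/ and /a/; rule 3 does not apply here → [r].
Rule 2 applies to /a/ (between /r/ and /k/: in an unstressed syllable) → [ə].
/k/ — word-final; rule 1 does not apply here → [k].

[ˈipətʃəʃrək]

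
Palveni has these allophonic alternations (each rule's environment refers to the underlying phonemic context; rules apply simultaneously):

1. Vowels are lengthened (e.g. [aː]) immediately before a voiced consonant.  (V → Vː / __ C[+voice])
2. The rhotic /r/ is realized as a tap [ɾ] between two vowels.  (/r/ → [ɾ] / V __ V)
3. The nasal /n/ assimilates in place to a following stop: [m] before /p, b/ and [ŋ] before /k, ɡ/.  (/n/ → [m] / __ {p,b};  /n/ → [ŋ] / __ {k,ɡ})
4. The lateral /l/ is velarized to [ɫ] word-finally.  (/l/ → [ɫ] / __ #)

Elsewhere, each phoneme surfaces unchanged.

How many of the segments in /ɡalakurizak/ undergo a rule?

4

Segments that undergo a rule: /a/ → [aː] (rule 1); /u/ → [uː] (rule 1); /r/ → [ɾ] (rule 2); /i/ → [iː] (rule 1).
All other segments surface unchanged.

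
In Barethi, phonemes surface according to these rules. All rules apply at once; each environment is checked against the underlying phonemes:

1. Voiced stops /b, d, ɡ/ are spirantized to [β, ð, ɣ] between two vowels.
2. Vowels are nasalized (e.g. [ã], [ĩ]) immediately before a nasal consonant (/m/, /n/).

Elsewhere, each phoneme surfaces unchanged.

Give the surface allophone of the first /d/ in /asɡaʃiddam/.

/d/ (between /i/ and /d/): rule 1 targets it, but not between two vowels → unchanged [d].

[d]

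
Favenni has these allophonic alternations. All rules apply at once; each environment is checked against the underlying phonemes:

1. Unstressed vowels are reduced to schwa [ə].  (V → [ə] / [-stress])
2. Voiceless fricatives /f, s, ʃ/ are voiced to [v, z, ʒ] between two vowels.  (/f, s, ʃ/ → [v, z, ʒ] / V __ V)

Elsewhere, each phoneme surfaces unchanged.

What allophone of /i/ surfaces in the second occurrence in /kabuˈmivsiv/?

Rule 1 applies to /i/ (between /s/ and /v/: in an unstressed syllable) → [ə].

[ə]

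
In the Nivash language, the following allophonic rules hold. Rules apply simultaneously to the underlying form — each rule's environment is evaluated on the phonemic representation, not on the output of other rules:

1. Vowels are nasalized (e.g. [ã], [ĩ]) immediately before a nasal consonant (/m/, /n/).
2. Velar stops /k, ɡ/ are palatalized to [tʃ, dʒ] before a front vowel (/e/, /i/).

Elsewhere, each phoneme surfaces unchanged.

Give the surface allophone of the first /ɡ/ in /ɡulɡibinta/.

[ɡ]

/ɡ/ (word-initial) fails the environment for rule 2, so it stays [ɡ].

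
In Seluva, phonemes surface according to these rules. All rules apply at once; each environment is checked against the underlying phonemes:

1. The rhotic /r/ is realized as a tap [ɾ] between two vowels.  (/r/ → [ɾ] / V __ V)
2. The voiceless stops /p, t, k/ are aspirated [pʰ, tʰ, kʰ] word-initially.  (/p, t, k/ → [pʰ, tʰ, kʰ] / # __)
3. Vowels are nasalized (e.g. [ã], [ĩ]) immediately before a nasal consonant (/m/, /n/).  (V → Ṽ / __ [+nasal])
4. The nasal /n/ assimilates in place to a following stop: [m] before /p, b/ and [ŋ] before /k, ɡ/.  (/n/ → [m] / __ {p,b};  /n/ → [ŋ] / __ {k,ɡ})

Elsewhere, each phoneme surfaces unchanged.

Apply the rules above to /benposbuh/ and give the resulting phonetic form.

/e/ — between /b/ and /n/, before a nasal consonant — surfaces as [ẽ] (rule 3).
/n/ meets the environment for rule 4 (before a labial or velar stop) → [m].
/p/ — between /n/ and /o/; rule 2 does not apply here → [p].
/o/ — between /p/ and /s/; rule 3 does not apply here → [o].
/u/ (between /b/ and /h/): rule 3 targets it, but not before a nasal consonant → unchanged [u].

[bẽmposbuh]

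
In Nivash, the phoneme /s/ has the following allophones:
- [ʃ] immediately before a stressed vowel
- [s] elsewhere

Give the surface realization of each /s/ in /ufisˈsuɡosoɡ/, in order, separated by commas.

[s], [ʃ], [s]

Occurrence 1 (position 4): no conditioning environment matches → elsewhere allophone [s].
Occurrence 2 (position 5): immediately before a stressed vowel → [ʃ].
Occurrence 3 (position 9): no conditioning environment matches → elsewhere allophone [s].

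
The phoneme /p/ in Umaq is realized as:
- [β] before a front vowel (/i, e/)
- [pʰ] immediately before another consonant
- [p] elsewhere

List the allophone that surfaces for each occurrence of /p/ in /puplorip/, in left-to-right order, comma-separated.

Occurrence 1 (position 1): no conditioning environment matches → elsewhere allophone [p].
Occurrence 2 (position 3): immediately before another consonant → [pʰ].
Occurrence 3 (position 8): no conditioning environment matches → elsewhere allophone [p].

[p], [pʰ], [p]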